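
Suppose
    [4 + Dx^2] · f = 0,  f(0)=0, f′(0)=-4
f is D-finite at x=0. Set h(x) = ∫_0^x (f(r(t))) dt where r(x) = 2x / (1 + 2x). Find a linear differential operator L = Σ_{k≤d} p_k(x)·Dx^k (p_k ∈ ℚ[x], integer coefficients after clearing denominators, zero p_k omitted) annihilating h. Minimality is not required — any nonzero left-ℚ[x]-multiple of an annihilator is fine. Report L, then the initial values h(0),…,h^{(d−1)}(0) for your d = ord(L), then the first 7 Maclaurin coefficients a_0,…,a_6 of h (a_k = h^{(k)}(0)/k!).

f: a_k = 0, -4, 0, 8/3, 0, -8/15, 0, …
Change of var in L_f (x↦r) gives L₀.
Integrate: L := L₀·Dx.
L = 16·Dx + (4 + 24·x + 48·x^2 + 32·x^3)·Dx^2 + (1 + 8·x + 24·x^2 + 32·x^3 + 16·x^4)·Dx^3  (order 3).
h: a_k = 0, 0, -4, 16/3, -8/3, -64/5, 2752/45, …
ICs: h(0) = 0, h′(0) = 0, h′′(0) = -8.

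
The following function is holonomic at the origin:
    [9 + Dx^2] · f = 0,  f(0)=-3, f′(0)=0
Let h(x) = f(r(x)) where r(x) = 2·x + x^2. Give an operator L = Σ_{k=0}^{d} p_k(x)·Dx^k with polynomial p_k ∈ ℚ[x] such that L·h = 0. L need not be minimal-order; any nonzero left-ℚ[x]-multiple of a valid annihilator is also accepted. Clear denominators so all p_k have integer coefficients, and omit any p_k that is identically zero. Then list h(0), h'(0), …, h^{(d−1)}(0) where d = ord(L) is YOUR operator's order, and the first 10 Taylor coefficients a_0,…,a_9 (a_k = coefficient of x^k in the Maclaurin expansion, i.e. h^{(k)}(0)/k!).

f: a_k = -3, 0, 27/2, 0, -81/8, 0, 243/80, 0, -2187/4480, 0, …
L₀ from L_f via x↦r, Dx↦r'^{-1}Dx.
L = (36 + 108·x + 108·x^2 + 36·x^3) - Dx + (1 + x)·Dx^2  (order 2).
h: a_k = -3, 0, 54, 54, -297/2, -324, -243/5, 2511/5, 166293/280, -486/35, …
ICs: h(0) = -3, h′(0) = 0.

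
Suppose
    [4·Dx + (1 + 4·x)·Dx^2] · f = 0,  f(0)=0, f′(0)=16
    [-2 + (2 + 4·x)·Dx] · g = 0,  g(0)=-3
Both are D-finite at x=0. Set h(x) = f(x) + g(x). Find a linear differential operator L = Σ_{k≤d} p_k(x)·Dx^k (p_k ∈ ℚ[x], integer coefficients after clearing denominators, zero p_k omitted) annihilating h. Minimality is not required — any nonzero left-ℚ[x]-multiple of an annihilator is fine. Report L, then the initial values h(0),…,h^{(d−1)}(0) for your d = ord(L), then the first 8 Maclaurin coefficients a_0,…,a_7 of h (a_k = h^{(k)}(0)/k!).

f: a_k = 0, 16, -32, 256/3, -256, 4096/5, -8192/3, 65536/7, …
g: a_k = -3, -3, 3/2, -3/2, 15/8, -21/8, 63/16, -99/16, …
Sum ⇒ L₀ = lclm(L_f,L_g) in ℚ(x)⟨Dx⟩.
L = (20 + 16·x)·Dx + (29 + 104·x + 80·x^2)·Dx^2 + (3 + 22·x + 48·x^2 + 32·x^3)·Dx^3  (order 3).
h: a_k = -3, 13, -61/2, 503/6, -2033/8, 32663/40, -130883/48, 1047883/112, …
ICs: h(0) = -3, h′(0) = 13, h′′(0) = -61.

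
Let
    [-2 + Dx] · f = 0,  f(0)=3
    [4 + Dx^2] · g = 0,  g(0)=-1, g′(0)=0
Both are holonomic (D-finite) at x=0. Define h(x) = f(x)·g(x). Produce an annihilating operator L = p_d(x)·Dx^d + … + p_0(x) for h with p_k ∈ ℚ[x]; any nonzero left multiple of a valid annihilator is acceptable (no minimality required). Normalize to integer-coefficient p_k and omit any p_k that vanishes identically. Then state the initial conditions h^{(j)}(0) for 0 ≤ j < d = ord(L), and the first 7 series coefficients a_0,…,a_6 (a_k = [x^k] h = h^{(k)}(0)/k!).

L = 8 - 4·Dx + Dx^2  (order 2).
h: a_k = -3, -6, 0, 8, 8, 16/5, 0, …
ICs: h(0) = -3, h′(0) = -6.

f: a_k = 3, 6, 6, 4, 2, 4/5, 4/15, …
g: a_k = -1, 0, 2, 0, -2/3, 0, 4/45, …
h₀=f·g: eliminate ⇒ L₀, order ≤ 1·2.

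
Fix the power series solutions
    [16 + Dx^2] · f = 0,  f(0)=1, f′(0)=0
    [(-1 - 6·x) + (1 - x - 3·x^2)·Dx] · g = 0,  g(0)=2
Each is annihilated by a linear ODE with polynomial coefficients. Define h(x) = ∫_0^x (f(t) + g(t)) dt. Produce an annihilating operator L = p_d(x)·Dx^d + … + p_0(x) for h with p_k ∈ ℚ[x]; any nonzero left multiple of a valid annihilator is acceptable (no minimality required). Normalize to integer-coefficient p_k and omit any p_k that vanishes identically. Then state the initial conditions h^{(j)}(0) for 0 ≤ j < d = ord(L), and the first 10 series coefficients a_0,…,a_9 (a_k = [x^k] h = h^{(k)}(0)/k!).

f: a_k = 1, 0, -8, 0, 32/3, 0, -256/45, 0, 512/315, 0, …
g: a_k = 2, 2, 8, 14, 38, 80, 194, 434, 1016, 2318, …
Weyl lclm of L_f,L_g ⇒ L₀ (ord ≤ 3).
Integrate: L := L₀·Dx.
L = (-464 - 2816·x - 416·x^2 - 2112·x^3 - 5760·x^4 - 6912·x^5)·Dx + (192 - 304·x - 672·x^2 + 1312·x^3 + 1008·x^4 - 3456·x^5 - 3456·x^6)·Dx^2 + (-29 - 176·x - 26·x^2 - 132·x^3 - 360·x^4 - 432·x^5)·Dx^3 + (12 - 19·x - 42·x^2 + 82·x^3 + 63·x^4 - 216·x^5 - 216·x^6)·Dx^4  (order 4).
h: a_k = 0, 3, 1, 0, 7/2, 146/15, 40/3, 8474/315, 217/4, 320552/2835, …
ICs: h(0) = 0, h′(0) = 3, h′′(0) = 2, h′′′(0) = 0.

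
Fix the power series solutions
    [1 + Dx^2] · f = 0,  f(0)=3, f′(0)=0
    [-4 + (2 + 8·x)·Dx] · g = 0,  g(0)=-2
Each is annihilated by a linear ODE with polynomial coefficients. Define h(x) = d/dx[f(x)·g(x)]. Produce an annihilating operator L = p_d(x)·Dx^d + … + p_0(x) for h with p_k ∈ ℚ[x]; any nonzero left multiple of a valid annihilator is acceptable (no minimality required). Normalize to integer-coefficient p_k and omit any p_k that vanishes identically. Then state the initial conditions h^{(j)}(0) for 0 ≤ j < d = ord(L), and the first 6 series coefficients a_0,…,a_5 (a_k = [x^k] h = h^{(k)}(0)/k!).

f: a_k = 3, 0, -3/2, 0, 1/8, 0, …
g: a_k = -2, -4, 4, -8, 20, -56, …
L₀ := L_f ⊗_s L_g (sym. prod.), ord ≤ 2.
h=h₀': d/dx-closure on L₀ ⇒ L.
L = (-7 + 336·x + 736·x^2 + 256·x^3 + 256·x^4) + (44 + 144·x - 192·x^2 - 256·x^3)·Dx + (13 + 112·x + 288·x^2 + 256·x^3 + 256·x^4)·Dx^2  (order 2).
h: a_k = -12, 30, -54, 215, -1565/2, 56941/20, …
ICs: h(0) = -12, h′(0) = 30.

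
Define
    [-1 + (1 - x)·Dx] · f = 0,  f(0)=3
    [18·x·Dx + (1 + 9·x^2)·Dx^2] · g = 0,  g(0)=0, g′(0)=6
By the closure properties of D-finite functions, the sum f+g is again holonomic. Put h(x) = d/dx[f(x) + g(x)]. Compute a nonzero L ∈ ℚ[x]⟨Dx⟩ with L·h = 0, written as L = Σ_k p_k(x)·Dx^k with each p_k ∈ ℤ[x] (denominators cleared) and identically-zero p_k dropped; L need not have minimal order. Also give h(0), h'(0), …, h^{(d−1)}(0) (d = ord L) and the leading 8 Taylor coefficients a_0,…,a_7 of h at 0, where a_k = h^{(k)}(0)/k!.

f: a_k = 3, 3, 3, 3, 3, 3, 3, 3, …
g: a_k = 0, 6, 0, -18, 0, 486/5, 0, -4374/7, …
f+g: L₀ = lclm(L_f,L_g), ord ≤ 1+2.
Derive L from L₀ (diff closure).
L = (-18 + 72·x + 486·x^2) + (12 - 18·x - 180·x^2 + 486·x^3)·Dx + (-1 - 8·x - 72·x^3 + 81·x^4)·Dx^2  (order 2).
h: a_k = 9, 6, -45, 12, 501, 18, -4353, 24, …
ICs: h(0) = 9, h′(0) = 6.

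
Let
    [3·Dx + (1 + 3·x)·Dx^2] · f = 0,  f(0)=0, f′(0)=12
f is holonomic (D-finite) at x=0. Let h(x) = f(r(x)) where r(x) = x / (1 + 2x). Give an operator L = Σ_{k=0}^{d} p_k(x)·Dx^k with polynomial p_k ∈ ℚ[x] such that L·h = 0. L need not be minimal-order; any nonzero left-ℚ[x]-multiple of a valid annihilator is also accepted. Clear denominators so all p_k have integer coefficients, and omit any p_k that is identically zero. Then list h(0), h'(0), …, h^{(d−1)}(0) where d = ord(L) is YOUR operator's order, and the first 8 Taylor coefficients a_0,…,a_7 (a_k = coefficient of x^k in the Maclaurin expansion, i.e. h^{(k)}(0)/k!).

L = (7 + 20·x)·Dx + (1 + 7·x + 10·x^2)·Dx^2  (order 2).
h: a_k = 0, 12, -42, 156, -609, 12372/5, -10374, 311988/7, …
ICs: h(0) = 0, h′(0) = 12.

f: a_k = 0, 12, -18, 36, -81, 972/5, -486, 8748/7, …
h₀=f(r): pull back L_f along r ⇒ L₀.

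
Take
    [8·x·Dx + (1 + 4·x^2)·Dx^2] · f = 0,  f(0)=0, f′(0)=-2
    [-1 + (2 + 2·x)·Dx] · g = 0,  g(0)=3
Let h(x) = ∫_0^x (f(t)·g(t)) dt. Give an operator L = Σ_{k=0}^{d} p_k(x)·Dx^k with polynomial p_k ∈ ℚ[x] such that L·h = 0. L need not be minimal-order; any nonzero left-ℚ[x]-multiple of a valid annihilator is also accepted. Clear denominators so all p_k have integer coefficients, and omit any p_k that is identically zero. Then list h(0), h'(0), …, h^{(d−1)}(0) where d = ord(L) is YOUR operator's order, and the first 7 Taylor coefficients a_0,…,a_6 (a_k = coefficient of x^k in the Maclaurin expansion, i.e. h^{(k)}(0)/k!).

L = (3 - 16·x - 4·x^2)·Dx + (-4 + 28·x + 48·x^2 + 16·x^3)·Dx^2 + (4 + 8·x + 20·x^2 + 32·x^3 + 16·x^4)·Dx^3  (order 3).
h: a_k = 0, 0, -3, -1, 35/16, 29/40, -6389/1920, …
ICs: h(0) = 0, h′(0) = 0, h′′(0) = -6.

f: a_k = 0, -2, 0, 8/3, 0, -32/5, 0, …
g: a_k = 3, 3/2, -3/8, 3/16, -15/128, 21/256, -63/1024, …
L₀ := L_f ⊗_s L_g (sym. prod.), ord ≤ 2.
h=∫₀ˣh₀: take L = L₀·Dx.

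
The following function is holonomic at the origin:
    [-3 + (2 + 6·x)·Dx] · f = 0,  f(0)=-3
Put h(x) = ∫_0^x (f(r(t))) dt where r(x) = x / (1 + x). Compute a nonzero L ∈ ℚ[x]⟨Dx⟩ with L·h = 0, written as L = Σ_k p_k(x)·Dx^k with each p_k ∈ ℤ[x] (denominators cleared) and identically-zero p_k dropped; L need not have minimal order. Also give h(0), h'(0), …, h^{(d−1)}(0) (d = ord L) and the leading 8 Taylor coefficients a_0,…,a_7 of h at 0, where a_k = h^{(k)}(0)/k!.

f: a_k = -3, -9/2, 27/8, -81/16, 1215/128, -5103/256, 45927/1024, -216513/2048, …
L₀ from L_f via x↦r, Dx↦r'^{-1}Dx.
h=∫h₀ ⇒ L = L₀·Dx.
L = -3·Dx + (2 + 10·x + 8·x^2)·Dx^2  (order 2).
h: a_k = 0, -3, -9/4, 21/8, -261/64, 5031/640, -9069/512, 318915/7168, …
ICs: h(0) = 0, h′(0) = -3.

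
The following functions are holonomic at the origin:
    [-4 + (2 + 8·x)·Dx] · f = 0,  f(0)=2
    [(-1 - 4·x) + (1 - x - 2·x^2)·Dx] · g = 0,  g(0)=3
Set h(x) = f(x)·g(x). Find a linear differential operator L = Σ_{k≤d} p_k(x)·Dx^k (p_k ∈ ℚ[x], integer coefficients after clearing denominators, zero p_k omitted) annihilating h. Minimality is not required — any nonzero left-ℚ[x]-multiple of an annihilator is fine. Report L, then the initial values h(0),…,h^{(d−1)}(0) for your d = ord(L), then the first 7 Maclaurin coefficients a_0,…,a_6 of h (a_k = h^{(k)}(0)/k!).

f: a_k = 2, 4, -4, 8, -20, 56, -168, …
g: a_k = 3, 3, 9, 15, 33, 63, 129, …
h₀=f·g: eliminate ⇒ L₀, order ≤ 1·1.
L = (3 + 6·x + 12·x^2) + (-1 - 3·x + 6·x^2 + 8·x^3)·Dx  (order 1).
h: a_k = 6, 18, 18, 78, 54, 378, -18, …
ICs: h(0) = 6.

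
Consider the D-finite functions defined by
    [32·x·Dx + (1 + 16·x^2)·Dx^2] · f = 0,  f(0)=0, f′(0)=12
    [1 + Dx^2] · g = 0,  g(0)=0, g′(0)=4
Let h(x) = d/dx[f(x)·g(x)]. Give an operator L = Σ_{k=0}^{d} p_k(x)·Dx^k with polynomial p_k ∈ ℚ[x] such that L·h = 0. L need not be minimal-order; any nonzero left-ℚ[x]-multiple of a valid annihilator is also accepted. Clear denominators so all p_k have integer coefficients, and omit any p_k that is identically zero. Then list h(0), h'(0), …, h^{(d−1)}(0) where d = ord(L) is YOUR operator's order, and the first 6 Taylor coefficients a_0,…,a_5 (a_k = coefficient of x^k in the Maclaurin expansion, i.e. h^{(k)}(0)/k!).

L = (209105 + 6893664·x^2 + 261353216·x^4 + 52248576·x^6 - 2162688·x^8 - 60817408·x^10 + 16777216·x^12) + (108608·x + 9933824·x^3 + 133857280·x^5 + 44564480·x^7 + 20971520·x^9 + 67108864·x^11)·Dx + (210210 + 6980800·x^2 + 263314944·x^4 + 66224128·x^6 + 4063232·x^8 - 54525952·x^10 + 33554432·x^12)·Dx^2 + (108608·x + 9933824·x^3 + 133857280·x^5 + 44564480·x^7 + 20971520·x^9 + 67108864·x^11)·Dx^3 + (1105 + 87136·x^2 + 1961728·x^4 + 13975552·x^6 + 6225920·x^8 + 6291456·x^10 + 16777216·x^12)·Dx^4  (order 4).
h: a_k = 0, 96, 0, -1056, 0, 15004, …
ICs: h(0) = 0, h′(0) = 96, h′′(0) = 0, h′′′(0) = -6336.

f: a_k = 0, 12, 0, -64, 0, 3072/5, …
g: a_k = 0, 4, 0, -2/3, 0, 1/30, …
Sym-product of L_f,L_g gives L₀ (≤ ord 4).
Differentiate: ansatz ord ≤ ord L₀ ⇒ L.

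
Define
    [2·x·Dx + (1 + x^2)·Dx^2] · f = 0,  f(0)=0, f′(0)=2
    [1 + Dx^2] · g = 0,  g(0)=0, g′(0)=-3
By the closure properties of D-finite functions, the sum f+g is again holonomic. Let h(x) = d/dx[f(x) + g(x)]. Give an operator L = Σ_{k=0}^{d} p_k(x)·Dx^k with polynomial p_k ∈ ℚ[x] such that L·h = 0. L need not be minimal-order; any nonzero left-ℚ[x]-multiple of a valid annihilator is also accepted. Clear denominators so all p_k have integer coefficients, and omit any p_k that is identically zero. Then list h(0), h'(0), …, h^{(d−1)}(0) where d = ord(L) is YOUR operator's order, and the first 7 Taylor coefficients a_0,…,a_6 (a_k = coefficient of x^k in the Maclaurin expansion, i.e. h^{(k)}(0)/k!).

L = (-22·x + 28·x^3 + 2·x^5) + (-1 + 7·x^2 + 9·x^4 + x^6)·Dx + (-22·x + 28·x^3 + 2·x^5)·Dx^2 + (-1 + 7·x^2 + 9·x^4 + x^6)·Dx^3  (order 3).
h: a_k = -1, 0, -1/2, 0, 15/8, 0, -479/240, …
ICs: h(0) = -1, h′(0) = 0, h′′(0) = -1.

f: a_k = 0, 2, 0, -2/3, 0, 2/5, 0, …
g: a_k = 0, -3, 0, 1/2, 0, -1/40, 0, …
f+g: L₀ = lclm(L_f,L_g), ord ≤ 2+2.
Differentiate: ansatz ord ≤ ord L₀ ⇒ L.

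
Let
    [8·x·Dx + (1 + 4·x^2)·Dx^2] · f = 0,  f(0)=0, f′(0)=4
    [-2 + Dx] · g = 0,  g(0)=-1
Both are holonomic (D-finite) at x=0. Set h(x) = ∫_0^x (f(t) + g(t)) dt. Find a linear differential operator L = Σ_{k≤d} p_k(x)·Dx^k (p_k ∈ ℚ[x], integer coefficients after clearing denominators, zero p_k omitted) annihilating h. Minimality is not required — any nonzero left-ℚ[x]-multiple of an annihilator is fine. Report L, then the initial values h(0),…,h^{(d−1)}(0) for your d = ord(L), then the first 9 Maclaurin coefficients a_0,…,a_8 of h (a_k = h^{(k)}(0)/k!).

f: a_k = 0, 4, 0, -16/3, 0, 64/5, 0, -256/7, 0, …
g: a_k = -1, -2, -2, -4/3, -2/3, -4/15, -4/45, -8/315, -2/315, …
f+g: L₀ = lclm(L_f,L_g), ord ≤ 2+1.
Integrate: L := L₀·Dx.
L = (8 - 32·x - 32·x^2)·Dx^2 + (-6 + 12·x + 8·x^2 - 16·x^3)·Dx^3 + (1 + 2·x + 4·x^2 + 8·x^3)·Dx^4  (order 4).
h: a_k = 0, -1, 1, -2/3, -5/3, -2/15, 94/45, -4/315, -1441/315, …
ICs: h(0) = 0, h′(0) = -1, h′′(0) = 2, h′′′(0) = -4.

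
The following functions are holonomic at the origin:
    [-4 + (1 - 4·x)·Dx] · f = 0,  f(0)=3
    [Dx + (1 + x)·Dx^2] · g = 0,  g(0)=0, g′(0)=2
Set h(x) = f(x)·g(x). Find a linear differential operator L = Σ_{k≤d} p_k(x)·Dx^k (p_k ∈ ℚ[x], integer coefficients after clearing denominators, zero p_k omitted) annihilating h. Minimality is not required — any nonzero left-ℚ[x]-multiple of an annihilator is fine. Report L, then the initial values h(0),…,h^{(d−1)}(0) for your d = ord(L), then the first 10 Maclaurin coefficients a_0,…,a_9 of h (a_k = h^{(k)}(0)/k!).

L = 4 + (7 + 12·x)·Dx + (-1 + 3·x + 4·x^2)·Dx^2  (order 2).
h: a_k = 0, 6, 21, 86, 685/2, 6856/5, 27419/5, 767762/35, 12284087/140, 36852331/105, …
ICs: h(0) = 0, h′(0) = 6.

f: a_k = 3, 12, 48, 192, 768, 3072, 12288, 49152, 196608, 786432, …
g: a_k = 0, 2, -1, 2/3, -1/2, 2/5, -1/3, 2/7, -1/4, 2/9, …
L₀ := L_f ⊗_s L_g (sym. prod.), ord ≤ 2.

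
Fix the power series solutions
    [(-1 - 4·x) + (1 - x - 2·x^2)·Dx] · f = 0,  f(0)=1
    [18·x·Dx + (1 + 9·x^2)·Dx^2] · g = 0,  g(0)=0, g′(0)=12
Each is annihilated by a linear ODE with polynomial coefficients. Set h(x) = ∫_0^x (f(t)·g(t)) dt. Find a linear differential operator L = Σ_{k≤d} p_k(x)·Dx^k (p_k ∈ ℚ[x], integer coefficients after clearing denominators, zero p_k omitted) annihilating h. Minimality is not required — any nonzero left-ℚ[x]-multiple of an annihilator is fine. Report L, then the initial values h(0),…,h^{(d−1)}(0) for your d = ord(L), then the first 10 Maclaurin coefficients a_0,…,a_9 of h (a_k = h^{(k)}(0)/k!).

L = (4 + 18·x + 108·x^2)·Dx + (2 - 10·x + 36·x^2 + 108·x^3)·Dx^2 + (-1 + x - 7·x^2 + 9·x^3 + 18·x^4)·Dx^3  (order 3).
h: a_k = 0, 0, 6, 4, 0, 24/5, 182/5, 1332/35, -2391/35, -32/21, …
ICs: h(0) = 0, h′(0) = 0, h′′(0) = 12.

f: a_k = 1, 1, 3, 5, 11, 21, 43, 85, 171, 341, …
g: a_k = 0, 12, 0, -36, 0, 972/5, 0, -8748/7, 0, 8748, …
Sym-product of L_f,L_g gives L₀ (≤ ord 2).
h=∫₀ˣh₀: take L = L₀·Dx.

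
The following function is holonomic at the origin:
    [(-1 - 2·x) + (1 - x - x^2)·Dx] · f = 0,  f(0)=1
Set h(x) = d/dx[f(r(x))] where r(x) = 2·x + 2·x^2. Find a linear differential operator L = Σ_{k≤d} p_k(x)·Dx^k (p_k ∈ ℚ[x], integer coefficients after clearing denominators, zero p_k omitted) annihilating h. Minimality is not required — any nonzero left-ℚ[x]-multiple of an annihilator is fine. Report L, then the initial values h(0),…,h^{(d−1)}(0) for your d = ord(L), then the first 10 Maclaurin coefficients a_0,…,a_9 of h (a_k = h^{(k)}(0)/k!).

L = (10 + 20·x + 60·x^2 + 80·x^3 + 40·x^4) + (-1 + 10·x^2 + 20·x^3 + 20·x^4 + 8·x^5)·Dx  (order 1).
h: a_k = 2, 20, 120, 640, 3240, 15696, 73920, 341120, 1549440, 6951040, …
ICs: h(0) = 2.

f: a_k = 1, 1, 2, 3, 5, 8, 13, 21, 34, 55, …
L₀ from L_f via x↦r, Dx↦r'^{-1}Dx.
Differentiate: ansatz ord ≤ ord L₀ ⇒ L.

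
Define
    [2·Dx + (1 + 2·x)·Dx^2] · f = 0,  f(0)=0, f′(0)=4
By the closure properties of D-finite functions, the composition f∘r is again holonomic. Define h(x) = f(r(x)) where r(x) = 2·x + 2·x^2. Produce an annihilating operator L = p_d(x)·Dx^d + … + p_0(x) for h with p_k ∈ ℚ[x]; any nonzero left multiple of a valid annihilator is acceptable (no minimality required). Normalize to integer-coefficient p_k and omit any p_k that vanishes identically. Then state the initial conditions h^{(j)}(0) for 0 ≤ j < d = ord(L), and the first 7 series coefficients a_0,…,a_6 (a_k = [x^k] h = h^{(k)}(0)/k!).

f: a_k = 0, 4, -4, 16/3, -8, 64/5, -64/3, …
Change of var in L_f (x↦r) gives L₀.
L = 2·Dx + (1 + 2·x)·Dx^2  (order 2).
h: a_k = 0, 8, -8, 32/3, -16, 128/5, -128/3, …
ICs: h(0) = 0, h′(0) = 8.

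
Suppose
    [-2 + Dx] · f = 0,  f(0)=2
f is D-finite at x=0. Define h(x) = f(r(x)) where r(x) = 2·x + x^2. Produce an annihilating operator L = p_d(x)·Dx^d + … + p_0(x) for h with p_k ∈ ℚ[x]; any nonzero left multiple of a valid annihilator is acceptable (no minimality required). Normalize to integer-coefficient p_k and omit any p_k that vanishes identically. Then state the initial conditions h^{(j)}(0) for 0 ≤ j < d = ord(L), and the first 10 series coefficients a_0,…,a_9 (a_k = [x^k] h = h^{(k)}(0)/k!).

f: a_k = 2, 4, 4, 8/3, 4/3, 8/15, 8/45, 16/315, 4/315, 8/2835, …
Substitute x→r, Dx→(1/r')Dx; clear ⇒ L₀.
L = (-4 - 4·x) + Dx  (order 1).
h: a_k = 2, 8, 20, 112/3, 172/3, 1136/15, 3992/45, 5920/63, 28772/315, 233488/2835, …
ICs: h(0) = 2.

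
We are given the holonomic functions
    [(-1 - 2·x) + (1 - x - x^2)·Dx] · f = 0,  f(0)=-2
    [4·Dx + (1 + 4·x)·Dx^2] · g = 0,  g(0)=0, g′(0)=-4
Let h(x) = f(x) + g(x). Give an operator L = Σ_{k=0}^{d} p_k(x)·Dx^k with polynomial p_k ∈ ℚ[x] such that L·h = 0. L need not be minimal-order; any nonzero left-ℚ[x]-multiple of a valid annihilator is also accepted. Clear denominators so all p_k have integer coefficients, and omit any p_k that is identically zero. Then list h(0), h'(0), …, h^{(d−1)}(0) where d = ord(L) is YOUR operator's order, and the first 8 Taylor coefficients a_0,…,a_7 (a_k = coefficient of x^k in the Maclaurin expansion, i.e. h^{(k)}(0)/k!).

L = (100 + 272·x + 392·x^2 + 144·x^3 + 96·x^4)·Dx + (-7 + 96·x + 434·x^2 + 540·x^3 + 304·x^4 + 160·x^5)·Dx^2 + (-4 - 25·x - 28·x^2 + 46·x^3 + 73·x^4 + 76·x^5 + 32·x^6)·Dx^3  (order 3).
h: a_k = -2, -6, 4, -82/3, 54, -1104/5, 1970/3, -16678/7, …
ICs: h(0) = -2, h′(0) = -6, h′′(0) = 8.

f: a_k = -2, -2, -4, -6, -10, -16, -26, -42, …
g: a_k = 0, -4, 8, -64/3, 64, -1024/5, 2048/3, -16384/7, …
L₀ := lclm(L_f,L_g); ord L₀ ≤ 1+2.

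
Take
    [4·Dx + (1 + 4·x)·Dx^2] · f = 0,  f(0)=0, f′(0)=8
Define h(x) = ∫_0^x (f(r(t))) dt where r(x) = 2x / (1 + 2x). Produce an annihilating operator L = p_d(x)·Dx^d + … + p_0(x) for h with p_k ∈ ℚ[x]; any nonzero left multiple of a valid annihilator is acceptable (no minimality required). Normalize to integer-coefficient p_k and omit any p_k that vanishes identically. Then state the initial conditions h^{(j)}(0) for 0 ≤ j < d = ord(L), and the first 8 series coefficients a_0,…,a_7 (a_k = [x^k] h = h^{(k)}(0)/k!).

L = (12 + 40·x)·Dx^2 + (1 + 12·x + 20·x^2)·Dx^3  (order 3).
h: a_k = 0, 0, 8, -32, 496/3, -4992/5, 99968/15, -47616, …
ICs: h(0) = 0, h′(0) = 0, h′′(0) = 16.

f: a_k = 0, 8, -16, 128/3, -128, 2048/5, -4096/3, 32768/7, …
f∘r: x↦r, Dx↦Dx/r' in L_f ⇒ L₀.
∫: right-multiply L₀ by Dx.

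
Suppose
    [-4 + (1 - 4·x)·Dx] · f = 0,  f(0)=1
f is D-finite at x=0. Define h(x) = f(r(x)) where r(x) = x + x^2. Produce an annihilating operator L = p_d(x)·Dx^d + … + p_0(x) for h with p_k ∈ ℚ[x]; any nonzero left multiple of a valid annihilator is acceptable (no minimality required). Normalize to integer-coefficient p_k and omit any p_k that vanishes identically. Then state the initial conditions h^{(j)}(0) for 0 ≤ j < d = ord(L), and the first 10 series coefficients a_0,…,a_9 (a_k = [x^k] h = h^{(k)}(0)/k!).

f: a_k = 1, 4, 16, 64, 256, 1024, 4096, 16384, 65536, 262144, …
f∘r: x↦r, Dx↦Dx/r' in L_f ⇒ L₀.
L = (4 + 8·x) + (-1 + 4·x + 4·x^2)·Dx  (order 1).
h: a_k = 1, 4, 20, 96, 464, 2240, 10816, 52224, 252160, 1217536, …
ICs: h(0) = 1.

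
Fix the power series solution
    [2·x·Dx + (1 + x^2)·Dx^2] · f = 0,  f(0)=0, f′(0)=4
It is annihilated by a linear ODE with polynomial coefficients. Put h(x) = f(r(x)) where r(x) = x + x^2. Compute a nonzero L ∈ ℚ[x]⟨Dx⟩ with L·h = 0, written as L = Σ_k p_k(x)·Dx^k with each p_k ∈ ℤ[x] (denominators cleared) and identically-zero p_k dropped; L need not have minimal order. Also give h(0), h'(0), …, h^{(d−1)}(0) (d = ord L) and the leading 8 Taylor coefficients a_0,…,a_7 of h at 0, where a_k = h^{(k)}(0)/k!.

f: a_k = 0, 4, 0, -4/3, 0, 4/5, 0, -4/7, …
L₀ from L_f via x↦r, Dx↦r'^{-1}Dx.
L = (-2 + 2·x + 8·x^2 + 12·x^3 + 6·x^4)·Dx + (1 + 2·x + x^2 + 4·x^3 + 5·x^4 + 2·x^5)·Dx^2  (order 2).
h: a_k = 0, 4, 4, -4/3, -4, -16/5, 8/3, 52/7, …
ICs: h(0) = 0, h′(0) = 4.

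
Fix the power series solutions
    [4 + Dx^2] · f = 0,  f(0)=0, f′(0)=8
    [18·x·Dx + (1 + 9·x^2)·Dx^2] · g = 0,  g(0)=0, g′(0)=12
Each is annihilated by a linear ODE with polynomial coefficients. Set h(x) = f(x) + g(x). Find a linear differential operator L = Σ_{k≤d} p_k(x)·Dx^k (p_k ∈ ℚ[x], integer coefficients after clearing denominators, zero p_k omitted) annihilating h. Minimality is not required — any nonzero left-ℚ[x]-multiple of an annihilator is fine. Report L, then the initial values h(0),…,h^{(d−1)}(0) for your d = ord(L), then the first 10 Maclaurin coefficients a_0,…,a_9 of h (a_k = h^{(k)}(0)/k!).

L = (-3744·x + 37584·x^3 + 11664·x^5)·Dx + (-28 + 864·x^2 + 10692·x^4 + 5832·x^6)·Dx^2 + (-936·x + 9396·x^3 + 2916·x^5)·Dx^3 + (-7 + 216·x^2 + 2673·x^4 + 1458·x^6)·Dx^4  (order 4).
h: a_k = 0, 20, 0, -124/3, 0, 2932/15, 0, -393692/315, 0, 24800596/2835, …
ICs: h(0) = 0, h′(0) = 20, h′′(0) = 0, h′′′(0) = -248.

f: a_k = 0, 8, 0, -16/3, 0, 16/15, 0, -32/315, 0, 16/2835, …
g: a_k = 0, 12, 0, -36, 0, 972/5, 0, -8748/7, 0, 8748, …
h₀=f+g: left-lcm gives L₀, ord ≤ 4.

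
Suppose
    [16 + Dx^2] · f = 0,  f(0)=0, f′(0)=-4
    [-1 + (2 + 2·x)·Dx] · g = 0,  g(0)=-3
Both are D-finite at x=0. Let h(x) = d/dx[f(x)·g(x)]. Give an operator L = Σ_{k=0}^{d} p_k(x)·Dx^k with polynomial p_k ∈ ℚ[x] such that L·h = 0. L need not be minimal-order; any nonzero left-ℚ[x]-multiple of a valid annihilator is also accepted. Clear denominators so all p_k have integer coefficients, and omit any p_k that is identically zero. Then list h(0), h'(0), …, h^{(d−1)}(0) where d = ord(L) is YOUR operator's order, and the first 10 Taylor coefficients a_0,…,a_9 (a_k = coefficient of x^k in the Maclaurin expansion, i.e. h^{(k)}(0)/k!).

f: a_k = 0, -4, 0, 32/3, 0, -128/15, 0, 1024/315, 0, -2048/2835, …
g: a_k = -3, -3/2, 3/8, -3/16, 15/128, -21/256, 63/1024, -99/2048, 1287/32768, -2145/65536, …
h₀=f·g: eliminate ⇒ L₀, order ≤ 2·1.
Derive L from L₀ (diff closure).
L = (4733 + 17664·x + 25216·x^2 + 16384·x^3 + 4096·x^4) + (-244 - 756·x - 768·x^2 - 256·x^3)·Dx + (268 + 1048·x + 1548·x^2 + 1024·x^3 + 256·x^4)·Dx^2  (order 2).
h: a_k = 12, 12, -201/2, -61, 4661/32, 10683/160, -64235/768, -212773/6720, 4467413/172032, 1745959/221184, …
ICs: h(0) = 12, h′(0) = 12.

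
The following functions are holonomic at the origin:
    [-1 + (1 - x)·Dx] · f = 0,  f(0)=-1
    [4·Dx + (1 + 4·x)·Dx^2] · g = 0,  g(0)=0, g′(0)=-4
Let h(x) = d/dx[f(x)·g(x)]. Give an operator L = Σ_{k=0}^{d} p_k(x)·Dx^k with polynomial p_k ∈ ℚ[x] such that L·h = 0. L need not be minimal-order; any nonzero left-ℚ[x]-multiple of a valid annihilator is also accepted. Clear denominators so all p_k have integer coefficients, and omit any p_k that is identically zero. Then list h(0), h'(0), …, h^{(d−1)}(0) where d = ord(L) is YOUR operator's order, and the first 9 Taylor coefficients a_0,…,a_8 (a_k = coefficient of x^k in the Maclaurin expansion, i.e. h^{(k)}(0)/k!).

L = 16 + (-5 + 20·x)·Dx + (-1 - 3·x + 4·x^2)·Dx^2  (order 2).
h: a_k = 4, -8, 52, -560/3, 2372/3, -15736/5, 190684/15, -5355808/105, 7166612/35, …
ICs: h(0) = 4, h′(0) = -8.

f: a_k = -1, -1, -1, -1, -1, -1, -1, -1, -1, …
g: a_k = 0, -4, 8, -64/3, 64, -1024/5, 2048/3, -16384/7, 8192, …
Product ⇒ symmetric product L₀, ord ≤ 2.
h=h₀': d/dx-closure on L₀ ⇒ L.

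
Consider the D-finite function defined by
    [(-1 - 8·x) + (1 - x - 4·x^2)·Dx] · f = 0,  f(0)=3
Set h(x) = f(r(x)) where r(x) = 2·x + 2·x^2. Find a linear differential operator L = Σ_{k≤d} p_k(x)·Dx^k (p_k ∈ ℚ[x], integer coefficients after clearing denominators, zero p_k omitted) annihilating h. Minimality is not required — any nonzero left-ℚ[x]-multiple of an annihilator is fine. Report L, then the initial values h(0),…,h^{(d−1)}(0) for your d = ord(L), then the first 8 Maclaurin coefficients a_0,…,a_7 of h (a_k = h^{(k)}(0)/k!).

L = (2 + 36·x + 96·x^2 + 64·x^3) + (-1 + 2·x + 18·x^2 + 32·x^3 + 16·x^4)·Dx  (order 1).
h: a_k = 3, 6, 66, 336, 2100, 12456, 74520, 445824, …
ICs: h(0) = 3.

f: a_k = 3, 3, 15, 27, 87, 195, 543, 1323, …
L₀ from L_f via x↦r, Dx↦r'^{-1}Dx.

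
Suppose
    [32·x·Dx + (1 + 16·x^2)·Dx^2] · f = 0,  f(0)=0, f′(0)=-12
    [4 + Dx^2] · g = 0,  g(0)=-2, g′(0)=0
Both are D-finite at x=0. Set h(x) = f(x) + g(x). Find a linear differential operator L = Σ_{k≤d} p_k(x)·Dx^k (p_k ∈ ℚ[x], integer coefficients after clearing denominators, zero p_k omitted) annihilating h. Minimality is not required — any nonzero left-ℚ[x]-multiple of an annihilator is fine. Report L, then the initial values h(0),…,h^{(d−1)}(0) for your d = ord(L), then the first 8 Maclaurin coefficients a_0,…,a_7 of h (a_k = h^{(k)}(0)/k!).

f: a_k = 0, -12, 0, 64, 0, -3072/5, 0, 49152/7, …
g: a_k = -2, 0, 4, 0, -4/3, 0, 8/45, 0, …
h₀=f+g: left-lcm gives L₀, ord ≤ 4.
L = (-6016·x + 102400·x^3 + 32768·x^5)·Dx + (-28 + 1216·x^2 + 27648·x^4 + 16384·x^6)·Dx^2 + (-1504·x + 25600·x^3 + 8192·x^5)·Dx^3 + (-7 + 304·x^2 + 6912·x^4 + 4096·x^6)·Dx^4  (order 4).
h: a_k = -2, -12, 4, 64, -4/3, -3072/5, 8/45, 49152/7, …
ICs: h(0) = -2, h′(0) = -12, h′′(0) = 8, h′′′(0) = 384.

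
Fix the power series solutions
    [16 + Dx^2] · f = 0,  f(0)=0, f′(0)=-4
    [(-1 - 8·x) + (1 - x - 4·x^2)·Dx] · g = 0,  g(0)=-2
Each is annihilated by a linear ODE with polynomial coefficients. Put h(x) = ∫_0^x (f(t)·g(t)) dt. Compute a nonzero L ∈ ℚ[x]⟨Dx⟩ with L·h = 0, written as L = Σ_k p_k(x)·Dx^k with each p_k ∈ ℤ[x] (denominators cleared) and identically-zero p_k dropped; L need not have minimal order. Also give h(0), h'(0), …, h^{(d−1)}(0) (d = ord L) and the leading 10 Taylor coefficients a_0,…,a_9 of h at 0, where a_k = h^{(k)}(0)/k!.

f: a_k = 0, -4, 0, 32/3, 0, -128/15, 0, 1024/315, 0, -2048/2835, …
g: a_k = -2, -2, -10, -18, -58, -130, -362, -882, -2330, -5858, …
L₀ := L_f ⊗_s L_g (sym. prod.), ord ≤ 2.
h=∫h₀ ⇒ L = L₀·Dx.
L = (-8 + 16·x + 64·x^2)·Dx + (2 + 16·x)·Dx^2 + (-1 + x + 4·x^2)·Dx^3  (order 3).
h: a_k = 0, 0, 4, 8/3, 14/3, 152/15, 356/15, 5176/105, 35759/315, 720856/2835, …
ICs: h(0) = 0, h′(0) = 0, h′′(0) = 8.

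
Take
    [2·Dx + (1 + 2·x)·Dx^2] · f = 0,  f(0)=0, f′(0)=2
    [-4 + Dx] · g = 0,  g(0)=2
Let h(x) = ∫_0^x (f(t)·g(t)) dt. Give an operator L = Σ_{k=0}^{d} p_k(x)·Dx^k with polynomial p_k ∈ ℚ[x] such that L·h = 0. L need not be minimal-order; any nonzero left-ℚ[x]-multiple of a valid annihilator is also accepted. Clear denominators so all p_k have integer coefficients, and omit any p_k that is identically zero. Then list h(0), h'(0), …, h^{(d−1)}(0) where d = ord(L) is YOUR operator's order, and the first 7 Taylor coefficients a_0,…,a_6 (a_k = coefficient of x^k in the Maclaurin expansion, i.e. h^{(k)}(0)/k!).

L = (8 + 32·x)·Dx + (-6 - 16·x)·Dx^2 + (1 + 2·x)·Dx^3  (order 3).
h: a_k = 0, 0, 2, 4, 16/3, 24/5, 176/45, …
ICs: h(0) = 0, h′(0) = 0, h′′(0) = 4.

f: a_k = 0, 2, -2, 8/3, -4, 32/5, -32/3, …
g: a_k = 2, 8, 16, 64/3, 64/3, 256/15, 512/45, …
h₀=f·g: eliminate ⇒ L₀, order ≤ 2·1.
h=∫₀ˣh₀: take L = L₀·Dx.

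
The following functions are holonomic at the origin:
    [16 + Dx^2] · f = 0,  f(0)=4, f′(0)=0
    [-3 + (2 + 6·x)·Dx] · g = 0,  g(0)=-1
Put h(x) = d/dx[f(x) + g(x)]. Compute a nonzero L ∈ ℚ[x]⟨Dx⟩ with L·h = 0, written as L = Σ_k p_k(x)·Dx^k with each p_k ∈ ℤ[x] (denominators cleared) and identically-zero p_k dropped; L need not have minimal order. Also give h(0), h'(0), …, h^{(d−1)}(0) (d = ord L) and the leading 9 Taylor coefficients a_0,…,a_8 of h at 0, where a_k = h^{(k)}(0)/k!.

f: a_k = 4, 0, -32, 0, 128/3, 0, -1024/45, 0, 2048/315, …
g: a_k = -1, -3/2, 9/8, -27/16, 405/128, -1701/256, 15309/1024, -72171/2048, 2814669/32768, …
h₀=f+g: left-lcm gives L₀, ord ≤ 3.
h₀' ⇒ L via d/dx closure of L₀.
L = (-9552 - 18432·x - 27648·x^2) + (-2912 - 21024·x - 55296·x^2 - 55296·x^3)·Dx + (-597 - 1152·x - 1728·x^2)·Dx^2 + (-182 - 1314·x - 3456·x^2 - 3456·x^3)·Dx^3  (order 3).
h: a_k = -3/2, -247/4, -81/16, 17599/96, -8505/256, -359671/7680, -505197/2048, 953729599/1290240, -126660105/65536, …
ICs: h(0) = -3/2, h′(0) = -247/4, h′′(0) = -81/8.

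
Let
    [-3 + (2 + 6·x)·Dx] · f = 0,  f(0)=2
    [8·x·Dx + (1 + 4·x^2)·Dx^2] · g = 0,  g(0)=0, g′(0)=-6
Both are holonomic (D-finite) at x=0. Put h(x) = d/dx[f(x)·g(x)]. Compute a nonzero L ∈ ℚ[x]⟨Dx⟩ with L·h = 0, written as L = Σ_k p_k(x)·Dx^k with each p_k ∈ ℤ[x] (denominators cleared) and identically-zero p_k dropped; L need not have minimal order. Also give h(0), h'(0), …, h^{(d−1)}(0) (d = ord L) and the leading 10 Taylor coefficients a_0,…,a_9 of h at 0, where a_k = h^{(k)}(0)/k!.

f: a_k = 2, 3, -9/4, 27/8, -405/64, 1701/128, -15309/512, 72171/1024, -2814669/16384, 14073345/32768, …
g: a_k = 0, -6, 0, 8, 0, -96/5, 0, 384/7, 0, -512/3, …
f·g: L₀ = L_f ⊗_s L_g, ord ≤ 1·2.
h₀' ⇒ L via d/dx closure of L₀.
L = (15 + 1440·x + 1656·x^2 - 3456·x^3 - 1296·x^4) + (172 + 1188·x + 3552·x^2 + 1152·x^3 - 12096·x^4 - 5184·x^5)·Dx + (36 + 152·x + 36·x^2 - 256·x^3 - 864·x^4 - 3456·x^5 - 1728·x^6)·Dx^2  (order 2).
h: a_k = -12, -36, 177/2, 15, -2949/32, -105921/160, 2523957/1280, -3884931/2240, 231364569/57344, -1488121321/57344, …
ICs: h(0) = -12, h′(0) = -36.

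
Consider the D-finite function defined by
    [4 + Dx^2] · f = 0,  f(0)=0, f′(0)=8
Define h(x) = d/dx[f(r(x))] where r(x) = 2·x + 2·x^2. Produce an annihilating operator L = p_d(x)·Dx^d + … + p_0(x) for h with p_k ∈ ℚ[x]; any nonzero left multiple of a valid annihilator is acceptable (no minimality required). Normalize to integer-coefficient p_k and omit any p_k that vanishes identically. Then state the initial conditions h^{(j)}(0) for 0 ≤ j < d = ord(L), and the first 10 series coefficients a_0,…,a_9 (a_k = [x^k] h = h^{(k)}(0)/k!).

L = (28 + 128·x + 384·x^2 + 512·x^3 + 256·x^4) + (-6 - 12·x)·Dx + (1 + 4·x + 4·x^2)·Dx^2  (order 2).
h: a_k = 16, 32, -128, -512, -1408/3, 768, 103424/45, 90112/45, -282112/315, -27648/7, …
ICs: h(0) = 16, h′(0) = 32.

f: a_k = 0, 8, 0, -16/3, 0, 16/15, 0, -32/315, 0, 16/2835, …
f∘r: x↦r, Dx↦Dx/r' in L_f ⇒ L₀.
Derive L from L₀ (diff closure).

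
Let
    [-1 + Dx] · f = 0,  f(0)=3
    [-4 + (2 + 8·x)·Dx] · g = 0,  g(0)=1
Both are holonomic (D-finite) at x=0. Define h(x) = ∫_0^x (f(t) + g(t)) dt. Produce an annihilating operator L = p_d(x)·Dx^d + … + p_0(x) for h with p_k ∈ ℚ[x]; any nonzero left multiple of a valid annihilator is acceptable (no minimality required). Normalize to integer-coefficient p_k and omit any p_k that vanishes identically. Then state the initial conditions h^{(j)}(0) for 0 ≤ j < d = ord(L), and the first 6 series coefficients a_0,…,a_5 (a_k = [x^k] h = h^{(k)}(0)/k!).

f: a_k = 3, 3, 3/2, 1/2, 1/8, 1/40, …
g: a_k = 1, 2, -2, 4, -10, 28, …
f+g: L₀ = lclm(L_f,L_g), ord ≤ 1+1.
h=∫h₀ ⇒ L = L₀·Dx.
L = (6 + 8·x)·Dx + (-5 - 8·x - 16·x^2)·Dx^2 + (-1 + 16·x^2)·Dx^3  (order 3).
h: a_k = 0, 4, 5/2, -1/6, 9/8, -79/40, …
ICs: h(0) = 0, h′(0) = 4, h′′(0) = 5.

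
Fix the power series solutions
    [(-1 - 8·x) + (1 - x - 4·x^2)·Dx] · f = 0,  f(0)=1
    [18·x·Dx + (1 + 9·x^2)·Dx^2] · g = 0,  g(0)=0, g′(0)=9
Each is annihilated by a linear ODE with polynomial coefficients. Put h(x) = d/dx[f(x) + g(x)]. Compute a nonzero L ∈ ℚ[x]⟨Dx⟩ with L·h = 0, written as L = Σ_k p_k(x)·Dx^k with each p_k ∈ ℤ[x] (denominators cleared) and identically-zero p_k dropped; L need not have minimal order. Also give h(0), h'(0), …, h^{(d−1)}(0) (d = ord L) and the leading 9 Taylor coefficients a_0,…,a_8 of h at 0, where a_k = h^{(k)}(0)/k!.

f: a_k = 1, 1, 5, 9, 29, 65, 181, 441, 1165, …
g: a_k = 0, 9, 0, -27, 0, 729/5, 0, -6561/7, 0, …
Sum ⇒ L₀ = lclm(L_f,L_g) in ℚ(x)⟨Dx⟩.
Differentiate: ansatz ord ≤ ord L₀ ⇒ L.
L = (-90 + 360·x + 6462·x^2 + 14688·x^3 + 63936·x^4 + 31104·x^6) + (36 + 294·x + 324·x^2 + 3198·x^3 + 13680·x^4 + 46080·x^5 + 3888·x^6 + 31104·x^7)·Dx + (-5 - 16·x - 160·x^2 + 96·x^3 - 555·x^4 + 2304·x^5 + 4896·x^6 + 1296·x^7 + 5184·x^8)·Dx^2  (order 2).
h: a_k = 10, 10, -54, 116, 1054, 1086, -3474, 9320, 85410, …
ICs: h(0) = 10, h′(0) = 10.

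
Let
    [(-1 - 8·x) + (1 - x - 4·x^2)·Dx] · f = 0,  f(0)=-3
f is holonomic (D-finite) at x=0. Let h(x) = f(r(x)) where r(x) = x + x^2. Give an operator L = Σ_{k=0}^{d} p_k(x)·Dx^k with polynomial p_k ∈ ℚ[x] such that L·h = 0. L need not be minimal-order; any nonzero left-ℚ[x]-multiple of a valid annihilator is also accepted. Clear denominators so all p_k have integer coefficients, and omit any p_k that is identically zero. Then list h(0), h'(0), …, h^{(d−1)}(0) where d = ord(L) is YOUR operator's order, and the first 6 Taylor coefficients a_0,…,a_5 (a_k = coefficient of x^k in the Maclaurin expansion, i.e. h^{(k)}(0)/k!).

L = (1 + 10·x + 24·x^2 + 16·x^3) + (-1 + x + 5·x^2 + 8·x^3 + 4·x^4)·Dx  (order 1).
h: a_k = -3, -3, -18, -57, -183, -624, …
ICs: h(0) = -3.

f: a_k = -3, -3, -15, -27, -87, -195, …
Change of var in L_f (x↦r) gives L₀.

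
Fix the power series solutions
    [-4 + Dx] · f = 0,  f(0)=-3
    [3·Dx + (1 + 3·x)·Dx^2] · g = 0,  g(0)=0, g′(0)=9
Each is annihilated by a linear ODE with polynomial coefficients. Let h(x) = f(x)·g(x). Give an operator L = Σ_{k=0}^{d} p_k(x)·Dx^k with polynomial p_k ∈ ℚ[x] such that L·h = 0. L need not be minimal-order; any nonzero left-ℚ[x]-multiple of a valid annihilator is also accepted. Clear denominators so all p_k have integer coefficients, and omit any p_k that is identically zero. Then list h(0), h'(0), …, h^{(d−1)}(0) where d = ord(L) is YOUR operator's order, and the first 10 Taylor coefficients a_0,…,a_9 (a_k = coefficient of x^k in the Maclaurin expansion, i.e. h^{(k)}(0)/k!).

f: a_k = -3, -12, -24, -32, -32, -128/5, -256/15, -1024/105, -512/105, -2048/945, …
g: a_k = 0, 9, -27/2, 27, -243/4, 729/5, -729/2, 6561/7, -19683/8, 6561, …
Sym-product of L_f,L_g gives L₀ (≤ ord 2).
L = (4 + 48·x) + (-5 - 24·x)·Dx + (1 + 3·x)·Dx^2  (order 2).
h: a_k = 0, -27, -135/2, -135, -423/4, -1062/5, 279/2, -23277/35, 64461/40, -62619/14, …
ICs: h(0) = 0, h′(0) = -27.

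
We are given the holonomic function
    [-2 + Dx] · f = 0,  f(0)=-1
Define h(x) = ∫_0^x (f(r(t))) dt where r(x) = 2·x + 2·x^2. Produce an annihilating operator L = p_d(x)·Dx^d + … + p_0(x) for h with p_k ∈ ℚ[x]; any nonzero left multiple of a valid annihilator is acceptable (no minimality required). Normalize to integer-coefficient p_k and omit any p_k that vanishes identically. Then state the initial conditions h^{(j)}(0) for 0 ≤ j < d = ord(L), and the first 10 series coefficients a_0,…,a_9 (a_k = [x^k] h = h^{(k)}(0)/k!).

L = (-4 - 8·x)·Dx + Dx^2  (order 2).
h: a_k = 0, -1, -2, -4, -20/3, -152/15, -208/15, -5536/315, -6512/315, -160/7, …
ICs: h(0) = 0, h′(0) = -1.

f: a_k = -1, -2, -2, -4/3, -2/3, -4/15, -4/45, -8/315, -2/315, -4/2835, …
f∘r: x↦r, Dx↦Dx/r' in L_f ⇒ L₀.
h=∫h₀ ⇒ L = L₀·Dx.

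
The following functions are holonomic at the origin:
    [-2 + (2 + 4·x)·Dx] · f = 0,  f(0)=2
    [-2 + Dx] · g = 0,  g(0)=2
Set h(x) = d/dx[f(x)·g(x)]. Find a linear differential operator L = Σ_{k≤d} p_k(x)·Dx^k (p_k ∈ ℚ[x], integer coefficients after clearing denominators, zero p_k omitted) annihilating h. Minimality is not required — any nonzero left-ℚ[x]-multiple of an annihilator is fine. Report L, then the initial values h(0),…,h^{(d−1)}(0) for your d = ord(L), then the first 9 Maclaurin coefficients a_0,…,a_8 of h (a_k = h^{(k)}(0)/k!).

L = (7 + 24·x + 16·x^2) + (-3 - 10·x - 8·x^2)·Dx  (order 1).
h: a_k = 12, 28, 34, 22, 107/6, -89/30, 1123/60, -39551/1260, 88853/1440, …
ICs: h(0) = 12.

f: a_k = 2, 2, -1, 1, -5/4, 7/4, -21/8, 33/8, -429/64, …
g: a_k = 2, 4, 4, 8/3, 4/3, 8/15, 8/45, 16/315, 4/315, …
Sym-product of L_f,L_g gives L₀ (≤ ord 1).
Derive L from L₀ (diff closure).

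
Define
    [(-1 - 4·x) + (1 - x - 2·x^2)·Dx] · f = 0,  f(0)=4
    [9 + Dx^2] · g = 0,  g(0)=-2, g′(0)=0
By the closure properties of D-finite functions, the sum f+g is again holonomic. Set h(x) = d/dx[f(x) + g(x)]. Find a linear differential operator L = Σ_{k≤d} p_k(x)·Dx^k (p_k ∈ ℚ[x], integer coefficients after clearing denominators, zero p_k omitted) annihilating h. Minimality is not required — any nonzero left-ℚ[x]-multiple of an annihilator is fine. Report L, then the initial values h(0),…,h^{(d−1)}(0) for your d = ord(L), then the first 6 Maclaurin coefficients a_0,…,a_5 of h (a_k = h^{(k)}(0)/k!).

L = (954 + 3600·x + 8154·x^2 + 4140·x^3 + 5760·x^4 + 3888·x^5 + 2592·x^6) + (-117 - 369·x + 585·x^2 + 747·x^3 + 90·x^4 + 828·x^5 + 1512·x^6 + 864·x^7)·Dx + (106 + 400·x + 906·x^2 + 460·x^3 + 640·x^4 + 432·x^5 + 288·x^6)·Dx^2 + (-13 - 41·x + 65·x^2 + 83·x^3 + 10·x^4 + 92·x^5 + 168·x^6 + 96·x^7)·Dx^3  (order 3).
h: a_k = 4, 42, 60, 149, 420, 20883/20, …
ICs: h(0) = 4, h′(0) = 42, h′′(0) = 120.

f: a_k = 4, 4, 12, 20, 44, 84, …
g: a_k = -2, 0, 9, 0, -27/4, 0, …
h₀=f+g: left-lcm gives L₀, ord ≤ 3.
Differentiate: ansatz ord ≤ ord L₀ ⇒ L.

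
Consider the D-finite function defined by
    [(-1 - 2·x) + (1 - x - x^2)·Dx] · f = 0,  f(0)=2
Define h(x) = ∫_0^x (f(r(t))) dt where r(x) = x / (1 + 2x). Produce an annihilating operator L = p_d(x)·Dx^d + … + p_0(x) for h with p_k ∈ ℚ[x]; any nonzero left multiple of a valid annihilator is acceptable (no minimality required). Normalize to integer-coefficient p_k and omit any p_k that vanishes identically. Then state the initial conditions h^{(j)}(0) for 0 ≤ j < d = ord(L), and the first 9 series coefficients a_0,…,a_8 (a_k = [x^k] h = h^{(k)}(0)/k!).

L = (-1 - 4·x)·Dx + (1 + 5·x + 7·x^2 + 2·x^3)·Dx^2  (order 2).
h: a_k = 0, 2, 1, 0, -1/2, 6/5, -8/3, 6, -55/4, …
ICs: h(0) = 0, h′(0) = 2.

f: a_k = 2, 2, 4, 6, 10, 16, 26, 42, 68, …
L₀ from L_f via x↦r, Dx↦r'^{-1}Dx.
h=∫₀ˣh₀: take L = L₀·Dx.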